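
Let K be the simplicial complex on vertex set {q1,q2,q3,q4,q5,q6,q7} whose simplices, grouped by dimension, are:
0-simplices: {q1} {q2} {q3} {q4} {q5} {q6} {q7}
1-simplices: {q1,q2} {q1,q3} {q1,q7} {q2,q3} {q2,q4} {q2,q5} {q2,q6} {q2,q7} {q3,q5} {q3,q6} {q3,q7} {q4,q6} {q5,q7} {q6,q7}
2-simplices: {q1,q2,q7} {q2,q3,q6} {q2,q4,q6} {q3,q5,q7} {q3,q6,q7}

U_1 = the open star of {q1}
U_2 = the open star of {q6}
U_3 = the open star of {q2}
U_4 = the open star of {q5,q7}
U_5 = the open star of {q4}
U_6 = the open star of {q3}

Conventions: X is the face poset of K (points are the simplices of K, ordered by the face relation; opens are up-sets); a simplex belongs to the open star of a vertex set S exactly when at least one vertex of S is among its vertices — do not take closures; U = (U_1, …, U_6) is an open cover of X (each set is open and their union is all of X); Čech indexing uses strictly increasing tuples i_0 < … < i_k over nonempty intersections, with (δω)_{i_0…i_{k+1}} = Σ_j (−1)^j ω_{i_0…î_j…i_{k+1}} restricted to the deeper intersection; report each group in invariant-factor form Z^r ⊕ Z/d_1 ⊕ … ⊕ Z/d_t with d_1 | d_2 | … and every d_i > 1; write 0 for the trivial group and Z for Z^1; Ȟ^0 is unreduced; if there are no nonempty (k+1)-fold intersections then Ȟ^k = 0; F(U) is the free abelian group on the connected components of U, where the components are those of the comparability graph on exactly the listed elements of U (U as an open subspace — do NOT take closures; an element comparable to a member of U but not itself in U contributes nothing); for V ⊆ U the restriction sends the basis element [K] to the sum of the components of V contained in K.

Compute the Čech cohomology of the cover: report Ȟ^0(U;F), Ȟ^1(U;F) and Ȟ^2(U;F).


Ȟ^0 ≅ Z; Ȟ^1 ≅ Z^3; Ȟ^2 ≅ 0

nonempty overlaps:
  U1={{q1},{q1,q2},{q1,q3},{q1,q7},{q1,q2,q7}} U2={{q6},{q2,q6},{q3,q6},{q4,q6},{q6,q7},{q2,q3,q6},{q2,q4,q6},{q3,q6,q7}} U3={{q2},{q1,q2},{q2,q3},{q2,q4},{q2,q5},{q2,q6},{q2,q7},{q1,q2,q7},{q2,q3,q6},{q2,q4,q6}} U4={{q5},{q7},{q1,q7},{q2,q5},{q2,q7},{q3,q5},{q3,q7},{q5,q7},{q6,q7},{q1,q2,q7},{q3,q5,q7},{q3,q6,q7}} U5={{q4},{q2,q4},{q4,q6},{q2,q4,q6}} U6={{q3},{q1,q3},{q2,q3},{q3,q5},{q3,q6},{q3,q7},{q2,q3,q6},{q3,q5,q7},{q3,q6,q7}}
  U13={{q1,q2},{q1,q2,q7}} U14={{q1,q7},{q1,q2,q7}} U16={{q1,q3}} U23={{q2,q6},{q2,q3,q6},{q2,q4,q6}} U24={{q6,q7},{q3,q6,q7}} U25={{q4,q6},{q2,q4,q6}} U26={{q3,q6},{q2,q3,q6},{q3,q6,q7}} U34={{q2,q5},{q2,q7},{q1,q2,q7}} U35={{q2,q4},{q2,q4,q6}} U36={{q2,q3},{q2,q3,q6}} U46={{q3,q5},{q3,q7},{q3,q5,q7},{q3,q6,q7}}
  U134={{q1,q2,q7}} U235={{q2,q4,q6}} U236={{q2,q3,q6}} U246={{q3,q6,q7}}
components per intersection:
  U1: {{q1},{q1,q2},{q1,q3},{q1,q7},{q1,q2,q7}}
  U2: {{q6},{q2,q6},{q3,q6},{q4,q6},{q6,q7},{q2,q3,q6},{q2,q4,q6},{q3,q6,q7}}
  U3: {{q2},{q1,q2},{q2,q3},{q2,q4},{q2,q5},{q2,q6},{q2,q7},{q1,q2,q7},{q2,q3,q6},{q2,q4,q6}}
  U4: {{q5},{q7},{q1,q7},{q2,q5},{q2,q7},{q3,q5},{q3,q7},{q5,q7},{q6,q7},{q1,q2,q7},{q3,q5,q7},{q3,q6,q7}}
  U5: {{q4},{q2,q4},{q4,q6},{q2,q4,q6}}
  U6: {{q3},{q1,q3},{q2,q3},{q3,q5},{q3,q6},{q3,q7},{q2,q3,q6},{q3,q5,q7},{q3,q6,q7}}
  U13: {{q1,q2},{q1,q2,q7}}
  U14: {{q1,q7},{q1,q2,q7}}
  U16: {{q1,q3}}
  U23: {{q2,q6},{q2,q3,q6},{q2,q4,q6}}
  U24: {{q6,q7},{q3,q6,q7}}
  U25: {{q4,q6},{q2,q4,q6}}
  U26: {{q3,q6},{q2,q3,q6},{q3,q6,q7}}
  U34: {{q2,q5}} {{q2,q7},{q1,q2,q7}}
  U35: {{q2,q4},{q2,q4,q6}}
  U36: {{q2,q3},{q2,q3,q6}}
  U46: {{q3,q5},{q3,q7},{q3,q5,q7},{q3,q6,q7}}
  U134: {{q1,q2,q7}}
  U235: {{q2,q4,q6}}
  U236: {{q2,q3,q6}}
  U246: {{q3,q6,q7}}
C dims 6,12,4; δ0: rk 5, SNF 1^5; δ1: rk 4, SNF 1^4
degree 0: 6−5−0 = 1 → Ȟ^0 ≅ Z
degree 1: 12−4−5 = 3 → Ȟ^1 ≅ Z^3
degree 2: 4−0−4 = 0 → Ȟ^2 ≅ 0


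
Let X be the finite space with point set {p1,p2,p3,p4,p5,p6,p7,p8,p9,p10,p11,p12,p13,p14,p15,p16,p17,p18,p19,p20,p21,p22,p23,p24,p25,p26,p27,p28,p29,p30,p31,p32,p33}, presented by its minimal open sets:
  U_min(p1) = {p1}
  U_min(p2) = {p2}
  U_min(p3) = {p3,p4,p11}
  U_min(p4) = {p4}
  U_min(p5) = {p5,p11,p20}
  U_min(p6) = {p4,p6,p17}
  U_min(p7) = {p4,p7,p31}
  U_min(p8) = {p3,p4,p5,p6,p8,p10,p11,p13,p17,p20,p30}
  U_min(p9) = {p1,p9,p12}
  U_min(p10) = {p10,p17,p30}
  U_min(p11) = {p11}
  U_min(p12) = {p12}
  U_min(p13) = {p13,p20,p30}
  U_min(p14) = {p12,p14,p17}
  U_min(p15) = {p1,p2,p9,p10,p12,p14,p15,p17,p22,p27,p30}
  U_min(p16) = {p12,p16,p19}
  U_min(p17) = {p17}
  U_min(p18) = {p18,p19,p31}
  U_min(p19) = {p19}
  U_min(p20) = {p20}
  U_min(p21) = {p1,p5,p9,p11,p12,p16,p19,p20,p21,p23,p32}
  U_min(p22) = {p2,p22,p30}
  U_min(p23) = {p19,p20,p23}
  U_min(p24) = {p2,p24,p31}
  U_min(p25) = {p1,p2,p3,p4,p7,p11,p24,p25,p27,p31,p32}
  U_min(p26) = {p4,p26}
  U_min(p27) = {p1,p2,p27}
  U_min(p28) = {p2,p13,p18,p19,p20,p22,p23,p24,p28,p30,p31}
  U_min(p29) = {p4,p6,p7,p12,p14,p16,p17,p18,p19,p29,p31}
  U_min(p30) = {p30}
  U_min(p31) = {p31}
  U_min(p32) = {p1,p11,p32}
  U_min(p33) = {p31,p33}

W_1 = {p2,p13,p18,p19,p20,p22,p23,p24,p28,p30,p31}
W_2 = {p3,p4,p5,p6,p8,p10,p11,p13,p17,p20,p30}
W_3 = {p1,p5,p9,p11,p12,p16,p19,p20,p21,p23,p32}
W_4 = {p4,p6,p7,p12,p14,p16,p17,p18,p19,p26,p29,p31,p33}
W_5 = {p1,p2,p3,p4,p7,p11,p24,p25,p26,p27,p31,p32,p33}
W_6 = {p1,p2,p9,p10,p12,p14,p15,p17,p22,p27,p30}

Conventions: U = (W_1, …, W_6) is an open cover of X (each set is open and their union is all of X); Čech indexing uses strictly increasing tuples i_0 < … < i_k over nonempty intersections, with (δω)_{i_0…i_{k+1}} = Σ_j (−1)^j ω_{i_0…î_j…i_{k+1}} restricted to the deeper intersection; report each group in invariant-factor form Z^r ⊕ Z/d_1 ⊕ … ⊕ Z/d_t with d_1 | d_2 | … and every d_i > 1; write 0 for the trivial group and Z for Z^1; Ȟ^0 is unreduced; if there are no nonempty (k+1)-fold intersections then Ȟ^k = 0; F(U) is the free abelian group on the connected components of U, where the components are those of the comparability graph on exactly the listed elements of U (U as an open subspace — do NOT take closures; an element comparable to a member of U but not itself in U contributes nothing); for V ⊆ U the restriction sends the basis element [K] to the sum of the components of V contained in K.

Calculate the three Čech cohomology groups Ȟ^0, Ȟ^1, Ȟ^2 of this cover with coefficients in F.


nerve of the cover:
  W12={p13,p20,p30} W13={p19,p20,p23} W14={p18,p19,p31} W15={p2,p24,p31} W16={p2,p22,p30} W23={p5,p11,p20} W24={p4,p6,p17} W25={p3,p4,p11} W26={p10,p17,p30} W34={p12,p16,p19} W35={p1,p11,p32} W36={p1,p9,p12} W45={p4,p7,p26,p31,p33} W46={p12,p14,p17} W56={p1,p2,p27}
  W123={p20} W126={p30} W134={p19} W145={p31} W156={p2} W235={p11} W245={p4} W246={p17} W346={p12} W356={p1}
components per intersection:
  W1: {p2,p13,p18,p19,p20,p22,p23,p24,p28,p30,p31}
  W2: {p3,p4,p5,p6,p8,p10,p11,p13,p17,p20,p30}
  W3: {p1,p5,p9,p11,p12,p16,p19,p20,p21,p23,p32}
  W4: {p4,p6,p7,p12,p14,p16,p17,p18,p19,p26,p29,p31,p33}
  W5: {p1,p2,p3,p4,p7,p11,p24,p25,p26,p27,p31,p32,p33}
  W6: {p1,p2,p9,p10,p12,p14,p15,p17,p22,p27,p30}
  W12: {p13,p20,p30}
  W13: {p19,p20,p23}
  W14: {p18,p19,p31}
  W15: {p2,p24,p31}
  W16: {p2,p22,p30}
  W23: {p5,p11,p20}
  W24: {p4,p6,p17}
  W25: {p3,p4,p11}
  W26: {p10,p17,p30}
  W34: {p12,p16,p19}
  W35: {p1,p11,p32}
  W36: {p1,p9,p12}
  W45: {p4,p7,p26,p31,p33}
  W46: {p12,p14,p17}
  W56: {p1,p2,p27}
  W123: {p20}
  W126: {p30}
  W134: {p19}
  W145: {p31}
  W156: {p2}
  W235: {p11}
  W245: {p4}
  W246: {p17}
  W346: {p12}
  W356: {p1}
C dims 6,15,10; δ0: rk 5, SNF 1^5; δ1: rk 10, SNF 1^9·2
Ȟ^0 = (6 − 5) − 0 = 1, so Ȟ^0 ≅ Z
Ȟ^1 = (15 − 10) − 5 = 0, so Ȟ^1 ≅ 0
Ȟ^2 = (10 − 0) − 10 = 0 plus torsion [2], so Ȟ^2 ≅ Z/2

Ȟ^0 = Z, Ȟ^1 = 0, Ȟ^2 = Z/2


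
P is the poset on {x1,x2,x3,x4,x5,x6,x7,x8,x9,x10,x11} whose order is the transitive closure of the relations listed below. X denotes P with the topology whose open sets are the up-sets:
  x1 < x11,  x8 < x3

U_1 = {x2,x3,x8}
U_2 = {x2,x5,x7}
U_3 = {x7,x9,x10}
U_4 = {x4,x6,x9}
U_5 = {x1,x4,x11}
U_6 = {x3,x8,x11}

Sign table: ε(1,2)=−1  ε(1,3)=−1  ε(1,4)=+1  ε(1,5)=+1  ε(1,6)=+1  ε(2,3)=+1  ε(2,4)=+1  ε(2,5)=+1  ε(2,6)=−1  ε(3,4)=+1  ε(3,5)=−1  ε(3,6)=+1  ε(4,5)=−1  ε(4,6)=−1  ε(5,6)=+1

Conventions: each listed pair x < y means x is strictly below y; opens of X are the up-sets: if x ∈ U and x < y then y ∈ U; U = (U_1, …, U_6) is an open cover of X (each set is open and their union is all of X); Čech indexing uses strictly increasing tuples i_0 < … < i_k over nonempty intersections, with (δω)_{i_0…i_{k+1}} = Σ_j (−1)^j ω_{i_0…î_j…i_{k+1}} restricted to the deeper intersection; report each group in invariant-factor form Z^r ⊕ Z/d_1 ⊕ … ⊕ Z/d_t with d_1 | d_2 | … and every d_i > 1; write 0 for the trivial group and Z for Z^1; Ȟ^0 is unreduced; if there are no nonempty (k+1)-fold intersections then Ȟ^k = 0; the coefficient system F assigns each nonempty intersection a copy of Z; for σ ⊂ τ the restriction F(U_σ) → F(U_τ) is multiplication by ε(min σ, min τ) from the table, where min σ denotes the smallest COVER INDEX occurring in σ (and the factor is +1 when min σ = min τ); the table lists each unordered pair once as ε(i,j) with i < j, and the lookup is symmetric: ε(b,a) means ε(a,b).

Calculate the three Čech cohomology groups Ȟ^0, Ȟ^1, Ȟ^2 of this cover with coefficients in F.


nonempty overlaps:
  U12={x2} U16={x3,x8} U23={x7} U34={x9} U45={x4} U56={x11}
C dims 6,6; δ0: rk 5, SNF 1^5
degree 0: 6−5−0 = 1 → Ȟ^0 ≅ Z
degree 1: 6−0−5 = 1 → Ȟ^1 ≅ Z
degree 2: 0−0−0 = 0 → Ȟ^2 ≅ 0

Ȟ^0 ≅ Z, Ȟ^1 ≅ Z, Ȟ^2 ≅ 0


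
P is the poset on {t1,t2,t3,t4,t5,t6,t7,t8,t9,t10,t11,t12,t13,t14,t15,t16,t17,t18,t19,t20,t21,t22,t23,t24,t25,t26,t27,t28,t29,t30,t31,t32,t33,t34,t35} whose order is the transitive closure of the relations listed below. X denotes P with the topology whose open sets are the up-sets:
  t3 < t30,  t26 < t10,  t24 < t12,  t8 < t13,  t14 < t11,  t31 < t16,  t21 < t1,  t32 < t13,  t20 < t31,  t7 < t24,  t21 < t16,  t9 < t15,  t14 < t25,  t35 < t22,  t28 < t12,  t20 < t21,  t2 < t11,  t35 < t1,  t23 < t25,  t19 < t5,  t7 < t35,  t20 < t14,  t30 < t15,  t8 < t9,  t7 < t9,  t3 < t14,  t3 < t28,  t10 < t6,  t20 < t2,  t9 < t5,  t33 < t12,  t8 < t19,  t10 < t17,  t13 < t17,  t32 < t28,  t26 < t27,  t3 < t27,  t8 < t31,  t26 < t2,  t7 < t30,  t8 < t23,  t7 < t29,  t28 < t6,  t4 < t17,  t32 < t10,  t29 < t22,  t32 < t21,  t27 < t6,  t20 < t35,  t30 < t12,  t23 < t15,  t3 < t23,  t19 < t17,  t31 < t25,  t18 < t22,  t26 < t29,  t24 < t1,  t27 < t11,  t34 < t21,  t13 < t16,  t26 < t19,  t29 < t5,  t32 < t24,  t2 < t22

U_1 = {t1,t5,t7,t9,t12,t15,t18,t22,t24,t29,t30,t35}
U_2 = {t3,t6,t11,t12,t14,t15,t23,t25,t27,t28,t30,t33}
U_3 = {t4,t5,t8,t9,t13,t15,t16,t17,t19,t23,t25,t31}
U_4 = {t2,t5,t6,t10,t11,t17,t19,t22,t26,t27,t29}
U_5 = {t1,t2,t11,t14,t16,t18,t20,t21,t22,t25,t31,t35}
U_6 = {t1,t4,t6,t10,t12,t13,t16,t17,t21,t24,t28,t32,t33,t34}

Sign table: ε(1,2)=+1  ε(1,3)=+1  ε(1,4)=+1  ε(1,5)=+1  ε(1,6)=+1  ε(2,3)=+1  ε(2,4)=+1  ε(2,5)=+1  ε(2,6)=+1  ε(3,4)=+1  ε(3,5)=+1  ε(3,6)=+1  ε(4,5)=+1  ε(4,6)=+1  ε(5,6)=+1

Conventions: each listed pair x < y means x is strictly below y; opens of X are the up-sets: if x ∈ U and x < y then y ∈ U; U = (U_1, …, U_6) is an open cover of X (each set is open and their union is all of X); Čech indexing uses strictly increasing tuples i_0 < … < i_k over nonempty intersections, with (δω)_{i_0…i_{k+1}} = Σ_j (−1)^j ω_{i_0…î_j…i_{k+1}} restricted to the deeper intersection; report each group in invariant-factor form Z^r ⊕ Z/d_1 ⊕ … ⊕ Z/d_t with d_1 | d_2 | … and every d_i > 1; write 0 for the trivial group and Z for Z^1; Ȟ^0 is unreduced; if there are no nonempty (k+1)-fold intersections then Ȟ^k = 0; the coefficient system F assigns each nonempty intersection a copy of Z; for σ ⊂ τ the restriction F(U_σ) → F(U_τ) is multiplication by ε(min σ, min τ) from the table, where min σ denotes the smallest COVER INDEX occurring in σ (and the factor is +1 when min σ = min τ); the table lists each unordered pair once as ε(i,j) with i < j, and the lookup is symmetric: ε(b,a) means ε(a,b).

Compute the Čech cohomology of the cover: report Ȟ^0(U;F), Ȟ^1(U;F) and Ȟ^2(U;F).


Ȟ^0 ≅ Z,  Ȟ^1 ≅ 0,  Ȟ^2 ≅ Z/2

nerve of the cover:
  U12={t12,t15,t30} U13={t5,t9,t15} U14={t5,t22,t29} U15={t1,t18,t22,t35} U16={t1,t12,t24} U23={t15,t23,t25} U24={t6,t11,t27} U25={t11,t14,t25} U26={t6,t12,t28,t33} U34={t5,t17,t19} U35={t16,t25,t31} U36={t4,t13,t16,t17} U45={t2,t11,t22} U46={t6,t10,t17} U56={t1,t16,t21}
  U123={t15} U126={t12} U134={t5} U145={t22} U156={t1} U235={t25} U245={t11} U246={t6} U346={t17} U356={t16}
C dims 6,15,10; δ0: rk 5, SNF 1^5; δ1: rk 10, SNF 1^9·2
Ȟ^0 = (6 − 5) − 0 = 1, so Ȟ^0 ≅ Z
Ȟ^1 = (15 − 10) − 5 = 0, so Ȟ^1 ≅ 0
Ȟ^2 = (10 − 0) − 10 = 0 plus torsion [2], so Ȟ^2 ≅ Z/2


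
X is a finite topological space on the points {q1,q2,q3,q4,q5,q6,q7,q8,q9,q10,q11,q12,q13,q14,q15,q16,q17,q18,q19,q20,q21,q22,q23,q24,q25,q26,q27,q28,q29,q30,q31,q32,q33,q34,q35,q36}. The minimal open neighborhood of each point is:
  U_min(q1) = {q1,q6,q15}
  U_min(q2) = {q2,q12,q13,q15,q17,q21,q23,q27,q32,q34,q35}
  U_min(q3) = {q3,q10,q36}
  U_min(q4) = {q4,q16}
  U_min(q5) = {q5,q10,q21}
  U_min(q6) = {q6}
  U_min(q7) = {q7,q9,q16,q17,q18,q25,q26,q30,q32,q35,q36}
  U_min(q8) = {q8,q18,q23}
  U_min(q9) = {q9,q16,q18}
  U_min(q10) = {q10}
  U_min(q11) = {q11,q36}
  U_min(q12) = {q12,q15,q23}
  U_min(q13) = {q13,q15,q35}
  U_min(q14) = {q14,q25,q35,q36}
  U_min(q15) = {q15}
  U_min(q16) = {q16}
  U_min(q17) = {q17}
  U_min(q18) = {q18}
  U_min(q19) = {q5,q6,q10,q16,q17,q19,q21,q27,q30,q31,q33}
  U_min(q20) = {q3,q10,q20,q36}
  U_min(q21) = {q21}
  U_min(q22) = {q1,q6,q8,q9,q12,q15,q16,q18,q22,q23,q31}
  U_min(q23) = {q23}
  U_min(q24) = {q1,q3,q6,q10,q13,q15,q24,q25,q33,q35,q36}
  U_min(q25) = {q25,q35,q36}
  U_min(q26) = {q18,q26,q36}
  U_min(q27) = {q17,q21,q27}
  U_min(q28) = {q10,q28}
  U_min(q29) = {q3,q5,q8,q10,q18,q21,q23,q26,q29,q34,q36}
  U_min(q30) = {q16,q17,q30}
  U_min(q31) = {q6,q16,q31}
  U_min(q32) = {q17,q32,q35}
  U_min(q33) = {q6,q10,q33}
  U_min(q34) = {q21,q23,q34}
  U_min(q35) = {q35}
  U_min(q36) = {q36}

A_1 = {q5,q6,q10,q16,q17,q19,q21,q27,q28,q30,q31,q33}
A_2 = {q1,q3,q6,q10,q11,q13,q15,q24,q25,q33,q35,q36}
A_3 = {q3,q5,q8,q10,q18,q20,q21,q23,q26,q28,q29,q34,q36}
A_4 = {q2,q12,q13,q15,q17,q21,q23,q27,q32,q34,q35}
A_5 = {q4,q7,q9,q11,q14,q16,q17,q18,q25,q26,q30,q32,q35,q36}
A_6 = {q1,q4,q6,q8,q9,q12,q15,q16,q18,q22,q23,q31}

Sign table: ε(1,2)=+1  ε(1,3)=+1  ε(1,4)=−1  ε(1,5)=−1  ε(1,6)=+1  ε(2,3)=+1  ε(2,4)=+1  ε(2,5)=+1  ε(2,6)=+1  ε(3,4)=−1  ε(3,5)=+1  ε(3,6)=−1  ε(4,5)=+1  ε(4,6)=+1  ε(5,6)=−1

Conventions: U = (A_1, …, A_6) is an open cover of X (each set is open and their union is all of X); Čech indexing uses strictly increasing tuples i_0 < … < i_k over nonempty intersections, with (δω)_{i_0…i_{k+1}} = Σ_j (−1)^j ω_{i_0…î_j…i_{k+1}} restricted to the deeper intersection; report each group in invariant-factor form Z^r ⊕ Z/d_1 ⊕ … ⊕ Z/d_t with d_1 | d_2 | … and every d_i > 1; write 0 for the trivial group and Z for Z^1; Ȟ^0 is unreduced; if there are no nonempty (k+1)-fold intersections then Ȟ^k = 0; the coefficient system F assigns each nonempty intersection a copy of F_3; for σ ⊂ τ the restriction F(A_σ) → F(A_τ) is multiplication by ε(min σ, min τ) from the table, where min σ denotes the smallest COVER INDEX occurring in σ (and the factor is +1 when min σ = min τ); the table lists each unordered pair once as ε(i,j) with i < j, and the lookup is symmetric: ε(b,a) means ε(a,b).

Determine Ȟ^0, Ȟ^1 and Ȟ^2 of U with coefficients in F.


intersection data:
  A12={q6,q10,q33} A13={q5,q10,q21,q28} A14={q17,q21,q27} A15={q16,q17,q30} A16={q6,q16,q31} A23={q3,q10,q36} A24={q13,q15,q35} A25={q11,q25,q35,q36} A26={q1,q6,q15} A34={q21,q23,q34} A35={q18,q26,q36} A36={q8,q18,q23} A45={q17,q32,q35} A46={q12,q15,q23} A56={q4,q9,q16,q18}
  A123={q10} A126={q6} A134={q21} A145={q17} A156={q16} A235={q36} A245={q35} A246={q15} A346={q23} A356={q18}
C dims 6,15,10; δ0: rk_F3 6; δ1: rk_F3 9
Ȟ^0 = (6 − 6) − 0 = 0, so Ȟ^0 ≅ 0
Ȟ^1 = (15 − 9) − 6 = 0, so Ȟ^1 ≅ 0
Ȟ^2 = (10 − 0) − 9 = 1, so Ȟ^2 ≅ Z/3

Ȟ^0 ≅ 0, Ȟ^1 ≅ 0 and Ȟ^2 ≅ Z/3


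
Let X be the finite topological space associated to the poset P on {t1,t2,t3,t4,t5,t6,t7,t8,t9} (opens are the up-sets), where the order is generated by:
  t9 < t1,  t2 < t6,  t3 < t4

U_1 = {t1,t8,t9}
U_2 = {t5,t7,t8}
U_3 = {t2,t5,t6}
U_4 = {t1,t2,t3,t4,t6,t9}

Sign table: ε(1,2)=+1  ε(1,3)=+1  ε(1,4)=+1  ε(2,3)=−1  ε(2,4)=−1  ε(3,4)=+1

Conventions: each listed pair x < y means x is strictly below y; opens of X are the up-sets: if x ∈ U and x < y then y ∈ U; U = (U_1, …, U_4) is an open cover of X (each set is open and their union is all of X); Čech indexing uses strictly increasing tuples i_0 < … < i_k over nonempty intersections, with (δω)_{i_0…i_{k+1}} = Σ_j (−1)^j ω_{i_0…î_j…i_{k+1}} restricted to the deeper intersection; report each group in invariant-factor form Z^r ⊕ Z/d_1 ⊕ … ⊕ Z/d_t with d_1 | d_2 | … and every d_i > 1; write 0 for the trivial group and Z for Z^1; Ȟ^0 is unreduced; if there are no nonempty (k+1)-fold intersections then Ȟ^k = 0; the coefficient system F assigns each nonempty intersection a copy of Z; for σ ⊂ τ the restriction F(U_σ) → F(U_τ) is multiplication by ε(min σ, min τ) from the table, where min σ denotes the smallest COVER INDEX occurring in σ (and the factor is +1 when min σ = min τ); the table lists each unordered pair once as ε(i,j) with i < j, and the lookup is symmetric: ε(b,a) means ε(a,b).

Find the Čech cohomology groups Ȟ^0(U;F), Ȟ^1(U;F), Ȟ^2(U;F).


nerve of the cover:
  U12={t8} U14={t1,t9} U23={t5} U34={t2,t6}
C dims 4,4; δ0: rk 4, SNF 1^3·2
Ȟ^0 = (4 − 4) − 0 = 0, so Ȟ^0 ≅ 0
Ȟ^1 = (4 − 0) − 4 = 0 plus torsion [2], so Ȟ^1 ≅ Z/2
Ȟ^2 = (0 − 0) − 0 = 0, so Ȟ^2 ≅ 0

Ȟ^0 ≅ 0, Ȟ^1 ≅ Z/2, Ȟ^2 ≅ 0


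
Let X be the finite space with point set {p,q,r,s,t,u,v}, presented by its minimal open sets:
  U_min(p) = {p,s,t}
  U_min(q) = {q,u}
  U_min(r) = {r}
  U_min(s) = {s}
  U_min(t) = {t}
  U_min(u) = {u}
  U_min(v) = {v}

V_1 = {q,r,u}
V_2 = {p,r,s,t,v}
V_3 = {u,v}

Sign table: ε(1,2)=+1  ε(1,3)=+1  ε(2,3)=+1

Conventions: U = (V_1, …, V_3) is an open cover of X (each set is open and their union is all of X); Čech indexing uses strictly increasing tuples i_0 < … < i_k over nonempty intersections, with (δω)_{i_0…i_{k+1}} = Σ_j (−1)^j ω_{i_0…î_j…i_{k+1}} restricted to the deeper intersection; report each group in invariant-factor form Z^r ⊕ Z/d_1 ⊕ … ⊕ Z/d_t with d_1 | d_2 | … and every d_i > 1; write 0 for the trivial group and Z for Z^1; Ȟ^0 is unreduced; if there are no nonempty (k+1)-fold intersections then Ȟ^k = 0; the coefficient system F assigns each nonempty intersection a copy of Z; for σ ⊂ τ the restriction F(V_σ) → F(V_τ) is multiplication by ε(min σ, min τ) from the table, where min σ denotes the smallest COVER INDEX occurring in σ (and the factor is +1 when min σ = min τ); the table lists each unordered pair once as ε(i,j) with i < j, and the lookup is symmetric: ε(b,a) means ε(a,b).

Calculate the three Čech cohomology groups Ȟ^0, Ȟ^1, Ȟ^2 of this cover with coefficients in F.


nonempty overlaps:
  V12={r} V13={u} V23={v}
C dims 3,3; δ0: rk 2, SNF 1^2
degree 0: 3−2−0 = 1 → Ȟ^0 ≅ Z
degree 1: 3−0−2 = 1 → Ȟ^1 ≅ Z
degree 2: 0−0−0 = 0 → Ȟ^2 ≅ 0

Ȟ^0 ≅ Z; Ȟ^1 ≅ Z; Ȟ^2 ≅ 0


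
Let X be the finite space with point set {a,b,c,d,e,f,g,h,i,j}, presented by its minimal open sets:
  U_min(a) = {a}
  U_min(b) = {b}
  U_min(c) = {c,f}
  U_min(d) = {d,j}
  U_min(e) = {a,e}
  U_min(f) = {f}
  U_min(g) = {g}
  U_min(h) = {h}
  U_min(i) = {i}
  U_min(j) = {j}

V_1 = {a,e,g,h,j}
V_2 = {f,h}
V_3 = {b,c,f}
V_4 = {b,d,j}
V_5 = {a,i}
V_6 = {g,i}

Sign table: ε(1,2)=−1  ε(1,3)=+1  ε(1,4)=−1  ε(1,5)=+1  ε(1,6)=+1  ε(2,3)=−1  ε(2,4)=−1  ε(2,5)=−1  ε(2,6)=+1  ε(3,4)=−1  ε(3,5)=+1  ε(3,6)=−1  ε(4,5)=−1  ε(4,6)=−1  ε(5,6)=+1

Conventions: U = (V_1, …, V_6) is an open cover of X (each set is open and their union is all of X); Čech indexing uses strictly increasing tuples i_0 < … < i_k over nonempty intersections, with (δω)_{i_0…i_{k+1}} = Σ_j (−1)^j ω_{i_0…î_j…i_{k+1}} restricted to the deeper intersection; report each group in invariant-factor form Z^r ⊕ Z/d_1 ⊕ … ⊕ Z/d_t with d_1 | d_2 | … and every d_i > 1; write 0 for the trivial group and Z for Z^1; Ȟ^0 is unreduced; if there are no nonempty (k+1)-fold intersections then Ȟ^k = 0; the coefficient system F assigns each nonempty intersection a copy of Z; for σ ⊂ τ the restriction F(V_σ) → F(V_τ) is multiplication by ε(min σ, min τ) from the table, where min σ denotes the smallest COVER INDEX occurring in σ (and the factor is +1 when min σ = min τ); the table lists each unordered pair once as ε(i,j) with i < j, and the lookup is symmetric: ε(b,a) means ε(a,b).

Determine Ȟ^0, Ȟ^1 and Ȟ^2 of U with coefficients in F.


cover nerve:
  V12={h} V14={j} V15={a} V16={g} V23={f} V34={b} V56={i}
C dims 6,7; δ0: rk 5, SNF 1^5
Ȟ^0: (6−5)−0=1 ⇒ Z
Ȟ^1: (7−0)−5=2 ⇒ Z^2
Ȟ^2: (0−0)−0=0 ⇒ 0

Ȟ^0(U;F) ≅ Z; Ȟ^1(U;F) ≅ Z^2; Ȟ^2(U;F) ≅ 0


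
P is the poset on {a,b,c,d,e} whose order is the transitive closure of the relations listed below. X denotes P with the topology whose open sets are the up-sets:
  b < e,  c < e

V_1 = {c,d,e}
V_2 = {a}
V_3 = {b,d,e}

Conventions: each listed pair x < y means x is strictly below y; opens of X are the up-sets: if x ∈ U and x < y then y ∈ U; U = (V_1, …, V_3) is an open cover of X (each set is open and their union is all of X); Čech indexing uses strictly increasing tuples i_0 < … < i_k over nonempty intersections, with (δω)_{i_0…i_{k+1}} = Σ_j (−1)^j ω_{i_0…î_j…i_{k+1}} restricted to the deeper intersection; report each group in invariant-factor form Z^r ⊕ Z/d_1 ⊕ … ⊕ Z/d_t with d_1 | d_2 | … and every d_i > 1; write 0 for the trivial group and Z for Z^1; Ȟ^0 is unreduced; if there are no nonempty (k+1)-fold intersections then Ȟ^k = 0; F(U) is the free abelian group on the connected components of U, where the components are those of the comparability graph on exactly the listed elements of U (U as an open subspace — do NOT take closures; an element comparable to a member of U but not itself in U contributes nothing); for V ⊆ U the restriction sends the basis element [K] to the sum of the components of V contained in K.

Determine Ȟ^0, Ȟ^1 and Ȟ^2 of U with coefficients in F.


Ȟ^0(U;F) ≅ Z^3, Ȟ^1(U;F) ≅ 0, Ȟ^2(U;F) ≅ 0

nonempty intersections:
  V13={d,e}
components per intersection:
  V1: {c,e} {d}
  V2: {a}
  V3: {b,e} {d}
  V13: {d} {e}
C dims 5,2; δ0: rk 2, SNF 1^2
Ȟ^0: (5−2)−0=3 ⇒ Z^3
Ȟ^1: (2−0)−2=0 ⇒ 0
Ȟ^2: (0−0)−0=0 ⇒ 0


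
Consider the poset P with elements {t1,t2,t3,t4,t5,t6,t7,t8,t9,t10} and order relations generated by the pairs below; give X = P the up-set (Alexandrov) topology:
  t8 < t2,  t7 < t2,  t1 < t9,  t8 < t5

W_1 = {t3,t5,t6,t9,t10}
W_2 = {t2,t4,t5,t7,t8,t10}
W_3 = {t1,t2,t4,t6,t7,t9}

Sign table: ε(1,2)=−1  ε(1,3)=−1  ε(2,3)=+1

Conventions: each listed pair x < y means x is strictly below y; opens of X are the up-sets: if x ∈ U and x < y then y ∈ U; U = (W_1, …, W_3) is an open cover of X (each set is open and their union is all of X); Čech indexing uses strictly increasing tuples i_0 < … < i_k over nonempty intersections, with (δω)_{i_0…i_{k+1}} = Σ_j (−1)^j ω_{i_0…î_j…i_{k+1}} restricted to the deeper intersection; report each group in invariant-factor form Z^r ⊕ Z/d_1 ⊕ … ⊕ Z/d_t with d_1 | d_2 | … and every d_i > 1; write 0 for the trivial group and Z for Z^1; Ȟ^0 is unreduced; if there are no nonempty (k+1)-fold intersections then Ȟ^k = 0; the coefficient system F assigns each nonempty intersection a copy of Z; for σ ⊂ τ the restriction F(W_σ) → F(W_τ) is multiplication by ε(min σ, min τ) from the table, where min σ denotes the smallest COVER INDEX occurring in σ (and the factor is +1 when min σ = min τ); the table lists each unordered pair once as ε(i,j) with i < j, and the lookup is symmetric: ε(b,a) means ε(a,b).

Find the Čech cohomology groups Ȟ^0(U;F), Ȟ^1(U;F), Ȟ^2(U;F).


Ȟ^0(U;F) ≅ Z; Ȟ^1(U;F) ≅ Z; Ȟ^2(U;F) ≅ 0

nonempty overlaps:
  W12={t5,t10} W13={t6,t9} W23={t2,t4,t7}
C dims 3,3; δ0: rk 2, SNF 1^2
degree 0: 3−2−0 = 1 → Ȟ^0 ≅ Z
degree 1: 3−0−2 = 1 → Ȟ^1 ≅ Z
degree 2: 0−0−0 = 0 → Ȟ^2 ≅ 0


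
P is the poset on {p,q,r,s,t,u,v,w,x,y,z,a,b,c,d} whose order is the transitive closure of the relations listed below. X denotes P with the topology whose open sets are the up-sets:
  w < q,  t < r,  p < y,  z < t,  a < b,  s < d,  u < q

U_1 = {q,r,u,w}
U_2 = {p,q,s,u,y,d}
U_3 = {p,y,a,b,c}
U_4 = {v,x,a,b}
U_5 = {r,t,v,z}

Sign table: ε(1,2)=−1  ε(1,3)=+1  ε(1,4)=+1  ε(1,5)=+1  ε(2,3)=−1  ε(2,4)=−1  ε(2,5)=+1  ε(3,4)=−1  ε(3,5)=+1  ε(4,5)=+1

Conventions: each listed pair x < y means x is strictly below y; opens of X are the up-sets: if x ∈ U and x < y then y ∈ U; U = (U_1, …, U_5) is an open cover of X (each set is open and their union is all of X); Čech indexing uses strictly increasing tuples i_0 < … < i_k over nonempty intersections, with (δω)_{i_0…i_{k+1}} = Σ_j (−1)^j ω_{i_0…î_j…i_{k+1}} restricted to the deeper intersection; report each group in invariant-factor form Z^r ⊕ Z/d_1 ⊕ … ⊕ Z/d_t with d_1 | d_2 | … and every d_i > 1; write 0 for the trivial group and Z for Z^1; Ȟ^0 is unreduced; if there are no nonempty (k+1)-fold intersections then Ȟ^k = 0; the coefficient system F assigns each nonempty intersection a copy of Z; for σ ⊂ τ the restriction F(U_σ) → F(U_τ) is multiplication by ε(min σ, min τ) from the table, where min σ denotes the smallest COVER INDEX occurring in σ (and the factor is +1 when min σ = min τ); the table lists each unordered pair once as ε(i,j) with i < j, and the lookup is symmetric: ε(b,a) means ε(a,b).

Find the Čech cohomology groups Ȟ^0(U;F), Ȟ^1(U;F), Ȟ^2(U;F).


Ȟ^0(U;F) ≅ 0; Ȟ^1(U;F) ≅ Z/2; Ȟ^2(U;F) ≅ 0

nerve simplices:
  U12={q,u} U15={r} U23={p,y} U34={a,b} U45={v}
C dims 5,5; δ0: rk 5, SNF 1^4·2
degree 0: 5−5−0 = 0 → Ȟ^0 ≅ 0
degree 1: 5−0−5 = 0 plus torsion [2] → Ȟ^1 ≅ Z/2
degree 2: 0−0−0 = 0 → Ȟ^2 ≅ 0


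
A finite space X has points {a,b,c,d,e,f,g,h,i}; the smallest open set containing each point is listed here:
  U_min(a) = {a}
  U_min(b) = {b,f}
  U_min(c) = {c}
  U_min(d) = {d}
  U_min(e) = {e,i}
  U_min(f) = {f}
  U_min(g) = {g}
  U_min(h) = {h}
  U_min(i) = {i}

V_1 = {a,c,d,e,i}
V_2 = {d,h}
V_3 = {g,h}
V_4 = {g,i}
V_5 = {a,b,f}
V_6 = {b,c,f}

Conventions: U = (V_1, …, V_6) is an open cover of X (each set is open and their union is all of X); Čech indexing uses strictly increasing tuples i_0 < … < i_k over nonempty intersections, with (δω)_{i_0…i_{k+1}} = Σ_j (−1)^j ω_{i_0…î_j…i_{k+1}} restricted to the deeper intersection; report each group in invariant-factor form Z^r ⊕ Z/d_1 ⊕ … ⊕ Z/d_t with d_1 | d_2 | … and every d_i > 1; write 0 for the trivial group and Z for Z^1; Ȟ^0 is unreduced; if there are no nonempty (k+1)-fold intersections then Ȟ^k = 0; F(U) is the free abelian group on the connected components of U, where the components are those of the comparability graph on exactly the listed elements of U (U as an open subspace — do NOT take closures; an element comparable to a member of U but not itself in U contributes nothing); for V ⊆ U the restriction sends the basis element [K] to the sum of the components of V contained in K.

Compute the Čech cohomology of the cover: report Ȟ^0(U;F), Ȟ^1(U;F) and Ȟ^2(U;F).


nonempty intersections:
  V12={d} V14={i} V15={a} V16={c} V23={h} V34={g} V56={b,f}
components per intersection:
  V1: {a} {c} {d} {e,i}
  V2: {d} {h}
  V3: {g} {h}
  V4: {g} {i}
  V5: {a} {b,f}
  V6: {b,f} {c}
  V12: {d}
  V14: {i}
  V15: {a}
  V16: {c}
  V23: {h}
  V34: {g}
  V56: {b,f}
C dims 14,7; δ0: rk 7, SNF 1^7
Ȟ^0: (14−7)−0=7 ⇒ Z^7
Ȟ^1: (7−0)−7=0 ⇒ 0
Ȟ^2: (0−0)−0=0 ⇒ 0

Ȟ^0 = Z^7, Ȟ^1 = 0 and Ȟ^2 = 0


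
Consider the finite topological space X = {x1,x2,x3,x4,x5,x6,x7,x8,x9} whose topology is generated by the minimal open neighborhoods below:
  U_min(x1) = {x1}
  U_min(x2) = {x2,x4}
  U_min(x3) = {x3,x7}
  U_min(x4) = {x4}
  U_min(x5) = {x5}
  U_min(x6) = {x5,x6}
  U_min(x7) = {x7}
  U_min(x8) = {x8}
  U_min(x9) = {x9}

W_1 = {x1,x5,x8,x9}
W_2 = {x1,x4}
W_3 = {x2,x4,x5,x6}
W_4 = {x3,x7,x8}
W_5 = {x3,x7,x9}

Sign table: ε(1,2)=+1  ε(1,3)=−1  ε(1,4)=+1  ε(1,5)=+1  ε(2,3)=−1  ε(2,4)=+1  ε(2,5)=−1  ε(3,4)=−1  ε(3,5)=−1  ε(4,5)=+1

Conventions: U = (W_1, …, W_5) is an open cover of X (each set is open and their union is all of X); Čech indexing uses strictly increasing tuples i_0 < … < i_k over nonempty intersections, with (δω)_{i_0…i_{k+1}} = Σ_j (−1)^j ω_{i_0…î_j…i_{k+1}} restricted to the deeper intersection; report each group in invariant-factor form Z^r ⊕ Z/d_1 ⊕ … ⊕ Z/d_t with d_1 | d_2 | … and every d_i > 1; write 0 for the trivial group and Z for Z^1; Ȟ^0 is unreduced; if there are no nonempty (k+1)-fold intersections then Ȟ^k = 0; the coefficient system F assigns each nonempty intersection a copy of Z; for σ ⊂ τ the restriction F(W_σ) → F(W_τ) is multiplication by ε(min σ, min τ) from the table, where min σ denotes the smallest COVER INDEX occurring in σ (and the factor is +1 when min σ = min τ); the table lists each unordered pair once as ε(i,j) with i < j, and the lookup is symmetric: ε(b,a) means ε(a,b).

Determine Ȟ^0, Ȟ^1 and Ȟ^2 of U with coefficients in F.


Ȟ^0 ≅ Z; Ȟ^1 ≅ Z^2; Ȟ^2 ≅ 0

nonempty intersections:
  W12={x1} W13={x5} W14={x8} W15={x9} W23={x4} W45={x3,x7}
C dims 5,6; δ0: rk 4, SNF 1^4
Ȟ^0: (5−4)−0=1 ⇒ Z
Ȟ^1: (6−0)−4=2 ⇒ Z^2
Ȟ^2: (0−0)−0=0 ⇒ 0


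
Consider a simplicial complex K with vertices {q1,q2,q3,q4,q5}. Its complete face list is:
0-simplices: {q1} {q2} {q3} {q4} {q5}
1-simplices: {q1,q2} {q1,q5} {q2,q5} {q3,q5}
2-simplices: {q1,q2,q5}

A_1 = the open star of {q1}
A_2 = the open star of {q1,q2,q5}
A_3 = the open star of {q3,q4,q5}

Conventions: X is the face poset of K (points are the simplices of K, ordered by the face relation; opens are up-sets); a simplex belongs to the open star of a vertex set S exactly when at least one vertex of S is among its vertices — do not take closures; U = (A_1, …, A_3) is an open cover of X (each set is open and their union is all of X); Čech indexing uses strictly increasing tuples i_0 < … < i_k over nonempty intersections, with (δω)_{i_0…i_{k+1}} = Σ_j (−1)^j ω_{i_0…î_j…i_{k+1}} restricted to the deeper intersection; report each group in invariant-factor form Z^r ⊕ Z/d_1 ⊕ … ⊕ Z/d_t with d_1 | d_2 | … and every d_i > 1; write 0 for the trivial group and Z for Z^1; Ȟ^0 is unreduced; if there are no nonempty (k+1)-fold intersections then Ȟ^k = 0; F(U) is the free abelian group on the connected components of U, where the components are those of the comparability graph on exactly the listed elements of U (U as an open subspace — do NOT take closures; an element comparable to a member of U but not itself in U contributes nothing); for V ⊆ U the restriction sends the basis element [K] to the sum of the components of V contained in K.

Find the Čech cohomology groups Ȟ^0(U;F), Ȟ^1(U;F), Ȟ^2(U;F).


Ȟ^0 = Z^2,  Ȟ^1 = 0,  Ȟ^2 = 0

nonempty intersections:
  A1={{q1},{q1,q2},{q1,q5},{q1,q2,q5}} A2={{q1},{q2},{q5},{q1,q2},{q1,q5},{q2,q5},{q3,q5},{q1,q2,q5}} A3={{q3},{q4},{q5},{q1,q5},{q2,q5},{q3,q5},{q1,q2,q5}}
  A12={{q1},{q1,q2},{q1,q5},{q1,q2,q5}} A13={{q1,q5},{q1,q2,q5}} A23={{q5},{q1,q5},{q2,q5},{q3,q5},{q1,q2,q5}}
  A123={{q1,q5},{q1,q2,q5}}
components per intersection:
  A1: {{q1},{q1,q2},{q1,q5},{q1,q2,q5}}
  A2: {{q1},{q2},{q5},{q1,q2},{q1,q5},{q2,q5},{q3,q5},{q1,q2,q5}}
  A3: {{q3},{q5},{q1,q5},{q2,q5},{q3,q5},{q1,q2,q5}} {{q4}}
  A12: {{q1},{q1,q2},{q1,q5},{q1,q2,q5}}
  A13: {{q1,q5},{q1,q2,q5}}
  A23: {{q5},{q1,q5},{q2,q5},{q3,q5},{q1,q2,q5}}
  A123: {{q1,q5},{q1,q2,q5}}
C dims 4,3,1; δ0: rk 2, SNF 1^2; δ1: rk 1, SNF 1^1
Ȟ^0: (4−2)−0=2 ⇒ Z^2
Ȟ^1: (3−1)−2=0 ⇒ 0
Ȟ^2: (1−0)−1=0 ⇒ 0


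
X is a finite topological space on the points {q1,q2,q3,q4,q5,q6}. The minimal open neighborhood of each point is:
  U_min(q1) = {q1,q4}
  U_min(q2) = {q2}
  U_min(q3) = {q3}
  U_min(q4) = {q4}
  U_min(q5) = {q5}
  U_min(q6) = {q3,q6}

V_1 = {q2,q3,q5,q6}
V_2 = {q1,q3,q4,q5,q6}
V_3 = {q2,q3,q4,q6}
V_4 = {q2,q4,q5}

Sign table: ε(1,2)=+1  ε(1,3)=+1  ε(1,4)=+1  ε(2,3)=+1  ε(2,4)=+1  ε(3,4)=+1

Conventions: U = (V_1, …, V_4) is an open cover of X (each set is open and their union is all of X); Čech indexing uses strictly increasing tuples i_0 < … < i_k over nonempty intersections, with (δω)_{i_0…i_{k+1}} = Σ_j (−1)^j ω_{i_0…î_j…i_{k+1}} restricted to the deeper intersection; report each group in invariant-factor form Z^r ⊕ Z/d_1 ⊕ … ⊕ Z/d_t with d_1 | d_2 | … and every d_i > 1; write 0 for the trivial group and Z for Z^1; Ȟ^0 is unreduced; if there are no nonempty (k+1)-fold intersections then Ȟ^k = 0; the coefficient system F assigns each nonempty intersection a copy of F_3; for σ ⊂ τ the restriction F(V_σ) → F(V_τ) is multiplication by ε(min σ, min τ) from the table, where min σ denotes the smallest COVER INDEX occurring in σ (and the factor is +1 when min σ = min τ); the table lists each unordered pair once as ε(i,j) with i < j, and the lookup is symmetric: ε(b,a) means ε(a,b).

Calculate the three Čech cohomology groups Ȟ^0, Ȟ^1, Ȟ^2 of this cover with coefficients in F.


intersection data:
  V12={q3,q5,q6} V13={q2,q3,q6} V14={q2,q5} V23={q3,q4,q6} V24={q4,q5} V34={q2,q4}
  V123={q3,q6} V124={q5} V134={q2} V234={q4}
C dims 4,6,4; δ0: rk_F3 3; δ1: rk_F3 3
Ȟ^0 = (4 − 3) − 0 = 1, so Ȟ^0 ≅ Z/3
Ȟ^1 = (6 − 3) − 3 = 0, so Ȟ^1 ≅ 0
Ȟ^2 = (4 − 0) − 3 = 1, so Ȟ^2 ≅ Z/3

Ȟ^0 = Z/3, Ȟ^1 = 0, Ȟ^2 = Z/3


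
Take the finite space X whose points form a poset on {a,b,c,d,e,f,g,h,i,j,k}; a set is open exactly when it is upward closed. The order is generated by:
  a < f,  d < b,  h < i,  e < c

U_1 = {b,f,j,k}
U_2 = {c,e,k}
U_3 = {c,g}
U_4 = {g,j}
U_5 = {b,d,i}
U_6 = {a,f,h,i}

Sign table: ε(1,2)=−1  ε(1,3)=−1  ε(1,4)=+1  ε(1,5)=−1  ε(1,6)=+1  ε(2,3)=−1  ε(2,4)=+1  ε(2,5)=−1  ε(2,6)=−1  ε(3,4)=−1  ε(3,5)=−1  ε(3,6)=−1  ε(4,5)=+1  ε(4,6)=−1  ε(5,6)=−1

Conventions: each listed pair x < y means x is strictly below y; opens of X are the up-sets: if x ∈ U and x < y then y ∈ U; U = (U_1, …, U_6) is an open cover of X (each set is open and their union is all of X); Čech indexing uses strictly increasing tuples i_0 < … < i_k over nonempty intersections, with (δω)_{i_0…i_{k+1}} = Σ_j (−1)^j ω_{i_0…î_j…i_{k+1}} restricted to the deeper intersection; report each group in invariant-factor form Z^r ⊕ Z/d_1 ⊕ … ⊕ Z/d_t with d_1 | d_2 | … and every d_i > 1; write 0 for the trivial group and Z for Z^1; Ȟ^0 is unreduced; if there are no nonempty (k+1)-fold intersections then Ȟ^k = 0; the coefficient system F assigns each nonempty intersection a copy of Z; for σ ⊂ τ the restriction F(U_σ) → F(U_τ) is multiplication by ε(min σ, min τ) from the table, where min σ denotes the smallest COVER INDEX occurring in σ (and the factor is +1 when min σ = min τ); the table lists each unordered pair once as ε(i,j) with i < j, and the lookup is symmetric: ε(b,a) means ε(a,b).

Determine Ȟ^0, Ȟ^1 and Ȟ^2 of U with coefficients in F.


nonempty overlaps:
  U12={k} U14={j} U15={b} U16={f} U23={c} U34={g} U56={i}
C dims 6,7; δ0: rk 6, SNF 1^5·2
degree 0: 6−6−0 = 0 → Ȟ^0 ≅ 0
degree 1: 7−0−6 = 1 plus torsion [2] → Ȟ^1 ≅ Z ⊕ Z/2
degree 2: 0−0−0 = 0 → Ȟ^2 ≅ 0

Ȟ^0 = 0,  Ȟ^1 = Z ⊕ Z/2,  Ȟ^2 = 0


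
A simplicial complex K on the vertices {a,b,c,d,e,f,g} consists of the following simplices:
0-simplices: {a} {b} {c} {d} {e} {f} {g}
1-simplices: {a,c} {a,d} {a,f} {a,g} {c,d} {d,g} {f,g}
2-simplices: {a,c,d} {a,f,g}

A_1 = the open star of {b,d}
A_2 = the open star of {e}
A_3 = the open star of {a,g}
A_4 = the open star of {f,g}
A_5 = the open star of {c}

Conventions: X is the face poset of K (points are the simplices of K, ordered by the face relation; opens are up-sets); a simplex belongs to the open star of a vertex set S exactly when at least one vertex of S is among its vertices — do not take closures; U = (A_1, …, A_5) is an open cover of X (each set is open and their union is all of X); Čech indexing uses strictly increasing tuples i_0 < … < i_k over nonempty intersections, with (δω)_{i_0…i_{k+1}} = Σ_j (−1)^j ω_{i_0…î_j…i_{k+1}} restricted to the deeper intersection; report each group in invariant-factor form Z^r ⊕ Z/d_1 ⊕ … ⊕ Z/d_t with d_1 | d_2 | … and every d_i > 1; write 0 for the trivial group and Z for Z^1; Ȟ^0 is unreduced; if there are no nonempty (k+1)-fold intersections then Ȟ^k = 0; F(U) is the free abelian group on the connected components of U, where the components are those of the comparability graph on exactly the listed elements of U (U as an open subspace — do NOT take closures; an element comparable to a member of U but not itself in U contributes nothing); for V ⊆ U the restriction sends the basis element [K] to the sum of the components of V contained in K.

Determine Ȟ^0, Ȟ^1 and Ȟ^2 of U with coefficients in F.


intersection data:
  A1={{b},{d},{a,d},{c,d},{d,g},{a,c,d}} A2={{e}} A3={{a},{g},{a,c},{a,d},{a,f},{a,g},{d,g},{f,g},{a,c,d},{a,f,g}} A4={{f},{g},{a,f},{a,g},{d,g},{f,g},{a,f,g}} A5={{c},{a,c},{c,d},{a,c,d}}
  A13={{a,d},{d,g},{a,c,d}} A14={{d,g}} A15={{c,d},{a,c,d}} A34={{g},{a,f},{a,g},{d,g},{f,g},{a,f,g}} A35={{a,c},{a,c,d}}
  A134={{d,g}} A135={{a,c,d}}
components per intersection:
  A1: {{b}} {{d},{a,d},{c,d},{d,g},{a,c,d}}
  A2: {{e}}
  A3: {{a},{g},{a,c},{a,d},{a,f},{a,g},{d,g},{f,g},{a,c,d},{a,f,g}}
  A4: {{f},{g},{a,f},{a,g},{d,g},{f,g},{a,f,g}}
  A5: {{c},{a,c},{c,d},{a,c,d}}
  A13: {{a,d},{a,c,d}} {{d,g}}
  A14: {{d,g}}
  A15: {{c,d},{a,c,d}}
  A34: {{g},{a,f},{a,g},{d,g},{f,g},{a,f,g}}
  A35: {{a,c},{a,c,d}}
  A134: {{d,g}}
  A135: {{a,c,d}}
C dims 6,6,2; δ0: rk 3, SNF 1^3; δ1: rk 2, SNF 1^2
Ȟ^0 = (6 − 3) − 0 = 3, so Ȟ^0 ≅ Z^3
Ȟ^1 = (6 − 2) − 3 = 1, so Ȟ^1 ≅ Z
Ȟ^2 = (2 − 0) − 2 = 0, so Ȟ^2 ≅ 0

Ȟ^0(U;F) ≅ Z^3, Ȟ^1(U;F) ≅ Z and Ȟ^2(U;F) ≅ 0


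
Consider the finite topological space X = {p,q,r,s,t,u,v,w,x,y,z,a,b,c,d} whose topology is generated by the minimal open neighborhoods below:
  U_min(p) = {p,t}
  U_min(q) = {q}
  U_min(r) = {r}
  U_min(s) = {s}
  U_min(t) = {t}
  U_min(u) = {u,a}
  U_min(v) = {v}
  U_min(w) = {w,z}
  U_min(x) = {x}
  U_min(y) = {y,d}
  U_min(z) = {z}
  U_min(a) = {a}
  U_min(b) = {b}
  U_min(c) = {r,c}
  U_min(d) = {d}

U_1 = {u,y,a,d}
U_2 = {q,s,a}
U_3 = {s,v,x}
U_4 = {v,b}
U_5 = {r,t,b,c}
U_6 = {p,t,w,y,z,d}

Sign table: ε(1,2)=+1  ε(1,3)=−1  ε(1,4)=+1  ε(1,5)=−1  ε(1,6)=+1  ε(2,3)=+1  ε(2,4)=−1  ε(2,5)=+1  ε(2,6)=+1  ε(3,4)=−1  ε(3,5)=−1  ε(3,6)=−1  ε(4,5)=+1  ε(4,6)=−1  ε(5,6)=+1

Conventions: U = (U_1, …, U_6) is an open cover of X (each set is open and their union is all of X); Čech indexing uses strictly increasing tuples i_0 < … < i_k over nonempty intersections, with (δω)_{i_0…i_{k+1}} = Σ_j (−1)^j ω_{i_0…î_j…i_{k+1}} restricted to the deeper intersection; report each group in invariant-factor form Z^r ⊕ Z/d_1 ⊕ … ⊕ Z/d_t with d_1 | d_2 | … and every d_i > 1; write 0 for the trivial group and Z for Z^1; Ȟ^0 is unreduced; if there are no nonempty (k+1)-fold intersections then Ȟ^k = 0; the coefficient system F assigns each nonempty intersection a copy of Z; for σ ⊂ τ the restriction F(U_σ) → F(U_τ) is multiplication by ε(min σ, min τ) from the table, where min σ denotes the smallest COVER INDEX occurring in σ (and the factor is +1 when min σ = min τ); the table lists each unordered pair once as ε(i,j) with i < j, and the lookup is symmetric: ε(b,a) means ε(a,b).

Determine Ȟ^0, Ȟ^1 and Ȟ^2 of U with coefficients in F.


nerve of the cover:
  U12={a} U16={y,d} U23={s} U34={v} U45={b} U56={t}
C dims 6,6; δ0: rk 6, SNF 1^5·2
Ȟ^0 = (6 − 6) − 0 = 0, so Ȟ^0 ≅ 0
Ȟ^1 = (6 − 0) − 6 = 0 plus torsion [2], so Ȟ^1 ≅ Z/2
Ȟ^2 = (0 − 0) − 0 = 0, so Ȟ^2 ≅ 0

Ȟ^0 = 0,  Ȟ^1 = Z/2,  Ȟ^2 = 0
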